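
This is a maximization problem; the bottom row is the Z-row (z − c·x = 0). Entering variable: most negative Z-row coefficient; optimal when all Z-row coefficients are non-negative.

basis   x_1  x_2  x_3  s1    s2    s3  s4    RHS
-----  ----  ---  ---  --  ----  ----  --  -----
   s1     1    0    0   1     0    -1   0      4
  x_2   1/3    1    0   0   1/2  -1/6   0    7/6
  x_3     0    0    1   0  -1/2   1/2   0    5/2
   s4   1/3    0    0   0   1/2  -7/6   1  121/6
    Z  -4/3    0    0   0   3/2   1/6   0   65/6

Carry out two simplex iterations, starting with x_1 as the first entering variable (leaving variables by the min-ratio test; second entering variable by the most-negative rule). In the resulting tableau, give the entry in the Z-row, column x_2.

4

Ratio test on column x_1 — row 1: 4/1 = 4; row 2: (7/6)/(1/3) = 7/2; row 3: entry 0 ≤ 0; row 4: (121/6)/(1/3) = 121/2. Minimum is 7/2 at row 2 (x_2 leaves); pivot element 1/3.
Divide row 2 by 1/3; eliminate column x_1 from the other rows.
Second iteration: most negative Z-row entry is -1/2 in column s3, so s3 enters.
Ratio test on column s3 — row 1: entry -1/2 ≤ 0; row 2: entry -1/2 ≤ 0; row 3: (5/2)/(1/2) = 5; row 4: entry -1 ≤ 0. Minimum is 5 at row 3 (x_3 leaves); pivot element 1/2.
Divide row 3 by 1/2; eliminate column s3 from the other rows.
After both pivots, the entry at the Z-row, column x_2 is 4.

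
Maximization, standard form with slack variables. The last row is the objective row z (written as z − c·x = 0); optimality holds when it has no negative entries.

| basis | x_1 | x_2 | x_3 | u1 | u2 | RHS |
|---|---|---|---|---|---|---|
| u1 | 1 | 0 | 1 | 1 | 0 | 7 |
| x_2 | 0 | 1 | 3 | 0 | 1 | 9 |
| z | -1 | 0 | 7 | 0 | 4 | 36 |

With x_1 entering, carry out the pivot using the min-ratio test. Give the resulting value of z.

43

Ratio test on column x_1 — row 1: 7/1 = 7; row 2: entry 0 ≤ 0. Minimum is 7 at row 1 (u1 leaves); pivot element 1.
Pivot on row 1; the z-row RHS becomes 36 − (-1)·7 = 43.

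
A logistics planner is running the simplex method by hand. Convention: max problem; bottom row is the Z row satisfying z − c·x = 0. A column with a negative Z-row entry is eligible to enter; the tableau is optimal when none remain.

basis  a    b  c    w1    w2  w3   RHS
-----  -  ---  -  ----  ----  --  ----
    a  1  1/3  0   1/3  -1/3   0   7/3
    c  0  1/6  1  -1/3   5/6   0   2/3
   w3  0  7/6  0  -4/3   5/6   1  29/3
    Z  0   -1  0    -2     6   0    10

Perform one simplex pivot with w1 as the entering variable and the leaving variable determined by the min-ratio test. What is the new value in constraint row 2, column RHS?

3

Ratio test on column w1 — row 1: (7/3)/(1/3) = 7; row 2: entry -1/3 ≤ 0; row 3: entry -4/3 ≤ 0. Minimum is 7 at row 1 (a leaves); pivot element 1/3.
Divide row 1 by 1/3; eliminate column w1 from the other rows.
Row 2 update in column RHS: 2/3 − (-1/3)·7 = 3.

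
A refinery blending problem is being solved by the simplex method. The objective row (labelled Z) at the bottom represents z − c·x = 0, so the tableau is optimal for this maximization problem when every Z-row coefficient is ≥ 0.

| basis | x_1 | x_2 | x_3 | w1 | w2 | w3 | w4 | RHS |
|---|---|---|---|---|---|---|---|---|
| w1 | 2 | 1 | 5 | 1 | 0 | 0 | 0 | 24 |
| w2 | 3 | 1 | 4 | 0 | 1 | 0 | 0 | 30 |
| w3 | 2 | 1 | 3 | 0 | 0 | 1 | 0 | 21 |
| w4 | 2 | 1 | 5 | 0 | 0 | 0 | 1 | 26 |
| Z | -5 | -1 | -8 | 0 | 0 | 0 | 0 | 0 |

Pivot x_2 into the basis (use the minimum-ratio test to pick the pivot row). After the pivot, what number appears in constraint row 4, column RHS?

5

Ratio test on column x_2 — row 1: 24/1 = 24; row 2: 30/1 = 30; row 3: 21/1 = 21; row 4: 26/1 = 26. Minimum is 21 at row 3 (w3 leaves); pivot element 1.
Divide row 3 by 1; eliminate column x_2 from the other rows.
Row 4 update in column RHS: 26 − 1·21 = 5.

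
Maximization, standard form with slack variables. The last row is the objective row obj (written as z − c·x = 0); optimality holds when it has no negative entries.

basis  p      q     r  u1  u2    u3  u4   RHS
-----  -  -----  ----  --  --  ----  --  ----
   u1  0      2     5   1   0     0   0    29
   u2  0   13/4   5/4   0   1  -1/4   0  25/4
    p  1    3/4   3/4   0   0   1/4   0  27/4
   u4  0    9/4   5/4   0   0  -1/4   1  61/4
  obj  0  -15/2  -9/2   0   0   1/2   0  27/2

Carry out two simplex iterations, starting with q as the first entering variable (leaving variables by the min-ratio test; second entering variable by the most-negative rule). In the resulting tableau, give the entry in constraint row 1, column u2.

-4

Ratio test on column q — row 1: 29/2 = 29/2; row 2: (25/4)/(13/4) = 25/13; row 3: (27/4)/(3/4) = 9; row 4: (61/4)/(9/4) = 61/9. Minimum is 25/13 at row 2 (u2 leaves); pivot element 13/4.
Divide row 2 by 13/4; eliminate column q from the other rows.
Second iteration: most negative obj-row entry is -21/13 in column r, so r enters.
Ratio test on column r — row 1: (327/13)/(55/13) = 327/55; row 2: (25/13)/(5/13) = 5; row 3: (69/13)/(6/13) = 23/2; row 4: (142/13)/(5/13) = 142/5. Minimum is 5 at row 2 (q leaves); pivot element 5/13.
Divide row 2 by 5/13; eliminate column r from the other rows.
After both pivots, the entry at constraint row 1, column u2 is -4.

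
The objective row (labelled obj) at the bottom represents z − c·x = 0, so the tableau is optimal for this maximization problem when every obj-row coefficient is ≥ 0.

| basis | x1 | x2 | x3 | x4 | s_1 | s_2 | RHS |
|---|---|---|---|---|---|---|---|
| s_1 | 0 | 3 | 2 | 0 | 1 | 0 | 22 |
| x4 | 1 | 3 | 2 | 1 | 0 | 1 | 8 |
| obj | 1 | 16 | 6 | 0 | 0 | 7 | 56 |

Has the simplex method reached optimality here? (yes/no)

Every obj-row coefficient is ≥ 0, so the tableau is optimal.

yes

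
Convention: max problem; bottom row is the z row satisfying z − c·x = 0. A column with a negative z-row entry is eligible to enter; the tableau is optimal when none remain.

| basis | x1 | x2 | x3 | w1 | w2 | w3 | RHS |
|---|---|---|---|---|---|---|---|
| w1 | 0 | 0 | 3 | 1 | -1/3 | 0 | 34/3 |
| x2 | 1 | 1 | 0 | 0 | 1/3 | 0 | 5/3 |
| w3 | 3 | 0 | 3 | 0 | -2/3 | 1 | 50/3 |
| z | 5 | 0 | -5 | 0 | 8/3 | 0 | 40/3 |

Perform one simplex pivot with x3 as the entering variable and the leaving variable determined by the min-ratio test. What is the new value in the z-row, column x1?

5

Ratio test on column x3 — row 1: (34/3)/3 = 34/9; row 2: entry 0 ≤ 0; row 3: (50/3)/3 = 50/9. Minimum is 34/9 at row 1 (w1 leaves); pivot element 3.
Divide row 1 by 3; eliminate column x3 from the other rows.
z-row update in column x1: 5 − (-5)·0 = 5.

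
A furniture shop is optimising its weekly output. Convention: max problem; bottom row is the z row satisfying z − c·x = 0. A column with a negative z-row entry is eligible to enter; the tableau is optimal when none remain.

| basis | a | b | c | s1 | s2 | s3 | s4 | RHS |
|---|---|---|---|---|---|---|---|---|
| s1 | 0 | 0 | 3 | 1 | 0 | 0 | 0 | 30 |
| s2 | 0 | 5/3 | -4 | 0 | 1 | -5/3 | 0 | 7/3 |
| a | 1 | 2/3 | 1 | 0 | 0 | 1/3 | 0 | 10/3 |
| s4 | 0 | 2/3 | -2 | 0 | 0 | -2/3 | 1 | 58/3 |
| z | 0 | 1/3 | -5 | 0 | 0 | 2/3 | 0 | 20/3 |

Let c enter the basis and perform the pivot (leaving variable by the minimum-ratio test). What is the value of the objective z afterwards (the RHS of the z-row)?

Ratio test on column c — row 1: 30/3 = 10; row 2: entry -4 ≤ 0; row 3: (10/3)/1 = 10/3; row 4: entry -2 ≤ 0. Minimum is 10/3 at row 3 (a leaves); pivot element 1.
Pivot on row 3; the z-row RHS becomes 20/3 − (-5)·(10/3) = 70/3.

70/3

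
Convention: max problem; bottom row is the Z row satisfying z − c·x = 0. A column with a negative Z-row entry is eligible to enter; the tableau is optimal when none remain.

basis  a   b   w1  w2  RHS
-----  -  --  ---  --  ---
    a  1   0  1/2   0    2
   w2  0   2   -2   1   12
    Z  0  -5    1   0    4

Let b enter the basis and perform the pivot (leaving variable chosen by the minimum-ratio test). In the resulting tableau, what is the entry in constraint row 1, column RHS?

2

Ratio test on column b — row 1: entry 0 ≤ 0; row 2: 12/2 = 6. Minimum is 6 at row 2 (w2 leaves); pivot element 2.
Divide row 2 by 2; eliminate column b from the other rows.
Row 1 update in column RHS: 2 − 0·6 = 2.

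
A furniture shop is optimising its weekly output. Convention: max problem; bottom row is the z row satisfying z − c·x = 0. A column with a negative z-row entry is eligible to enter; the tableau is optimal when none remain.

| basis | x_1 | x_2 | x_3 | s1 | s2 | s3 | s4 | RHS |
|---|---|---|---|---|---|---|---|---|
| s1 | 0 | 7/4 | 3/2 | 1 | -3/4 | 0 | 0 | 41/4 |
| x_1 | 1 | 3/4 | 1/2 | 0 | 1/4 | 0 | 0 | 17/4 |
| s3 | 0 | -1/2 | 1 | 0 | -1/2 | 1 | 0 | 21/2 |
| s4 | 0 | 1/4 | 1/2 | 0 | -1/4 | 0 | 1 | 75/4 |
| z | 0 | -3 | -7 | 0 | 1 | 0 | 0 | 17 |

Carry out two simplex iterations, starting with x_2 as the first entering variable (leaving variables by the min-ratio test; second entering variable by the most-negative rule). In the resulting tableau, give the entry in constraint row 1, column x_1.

-7

Ratio test on column x_2 — row 1: (41/4)/(7/4) = 41/7; row 2: (17/4)/(3/4) = 17/3; row 3: entry -1/2 ≤ 0; row 4: (75/4)/(1/4) = 75. Minimum is 17/3 at row 2 (x_1 leaves); pivot element 3/4.
Divide row 2 by 3/4; eliminate column x_2 from the other rows.
Second iteration: most negative z-row entry is -5 in column x_3, so x_3 enters.
Ratio test on column x_3 — row 1: (1/3)/(1/3) = 1; row 2: (17/3)/(2/3) = 17/2; row 3: (40/3)/(4/3) = 10; row 4: (52/3)/(1/3) = 52. Minimum is 1 at row 1 (s1 leaves); pivot element 1/3.
Divide row 1 by 1/3; eliminate column x_3 from the other rows.
After both pivots, the entry at constraint row 1, column x_1 is -7.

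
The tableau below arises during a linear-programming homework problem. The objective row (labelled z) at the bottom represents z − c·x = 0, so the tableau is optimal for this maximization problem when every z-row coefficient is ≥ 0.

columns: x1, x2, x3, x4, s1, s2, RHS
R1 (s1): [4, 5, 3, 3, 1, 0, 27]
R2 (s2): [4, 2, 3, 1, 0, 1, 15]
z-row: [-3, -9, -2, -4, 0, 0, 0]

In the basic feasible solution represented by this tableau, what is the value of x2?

0

x2 is not in the basis, so in the current basic feasible solution x2 = 0.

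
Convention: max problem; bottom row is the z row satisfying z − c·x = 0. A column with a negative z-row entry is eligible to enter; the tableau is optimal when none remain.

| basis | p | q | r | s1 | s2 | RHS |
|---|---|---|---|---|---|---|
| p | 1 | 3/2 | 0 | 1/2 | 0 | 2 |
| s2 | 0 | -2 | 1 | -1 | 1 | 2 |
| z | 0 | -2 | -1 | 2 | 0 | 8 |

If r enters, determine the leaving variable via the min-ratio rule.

Column r entries and ratios — p: 0 ≤ 0, skip; s2: 2/1 = 2.
Smallest ratio is 2 in the row of s2, so s2 leaves.

s2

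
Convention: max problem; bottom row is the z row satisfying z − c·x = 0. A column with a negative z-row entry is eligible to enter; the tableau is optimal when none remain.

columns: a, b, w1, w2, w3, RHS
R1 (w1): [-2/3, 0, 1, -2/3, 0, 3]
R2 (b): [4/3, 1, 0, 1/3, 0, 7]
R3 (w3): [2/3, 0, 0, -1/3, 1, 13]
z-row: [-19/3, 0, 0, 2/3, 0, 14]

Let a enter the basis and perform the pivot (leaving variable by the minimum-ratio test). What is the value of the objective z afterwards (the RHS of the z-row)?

Ratio test on column a — row 1: entry -2/3 ≤ 0; row 2: 7/(4/3) = 21/4; row 3: 13/(2/3) = 39/2. Minimum is 21/4 at row 2 (b leaves); pivot element 4/3.
Pivot on row 2; the z-row RHS becomes 14 − (-19/3)·(21/4) = 189/4.

189/4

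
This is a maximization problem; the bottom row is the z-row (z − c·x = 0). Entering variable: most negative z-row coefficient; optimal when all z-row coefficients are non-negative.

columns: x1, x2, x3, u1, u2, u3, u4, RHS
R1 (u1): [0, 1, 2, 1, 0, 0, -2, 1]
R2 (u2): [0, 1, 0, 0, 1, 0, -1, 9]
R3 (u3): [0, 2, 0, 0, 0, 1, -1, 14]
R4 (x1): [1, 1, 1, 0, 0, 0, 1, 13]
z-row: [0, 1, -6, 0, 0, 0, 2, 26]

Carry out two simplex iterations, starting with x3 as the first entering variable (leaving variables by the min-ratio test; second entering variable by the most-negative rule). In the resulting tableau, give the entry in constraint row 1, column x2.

3/4

Ratio test on column x3 — row 1: 1/2 = 1/2; row 2: entry 0 ≤ 0; row 3: entry 0 ≤ 0; row 4: 13/1 = 13. Minimum is 1/2 at row 1 (u1 leaves); pivot element 2.
Divide row 1 by 2; eliminate column x3 from the other rows.
Second iteration: most negative z-row entry is -4 in column u4, so u4 enters.
Ratio test on column u4 — row 1: entry -1 ≤ 0; row 2: entry -1 ≤ 0; row 3: entry -1 ≤ 0; row 4: (25/2)/2 = 25/4. Minimum is 25/4 at row 4 (x1 leaves); pivot element 2.
Divide row 4 by 2; eliminate column u4 from the other rows.
After both pivots, the entry at constraint row 1, column x2 is 3/4.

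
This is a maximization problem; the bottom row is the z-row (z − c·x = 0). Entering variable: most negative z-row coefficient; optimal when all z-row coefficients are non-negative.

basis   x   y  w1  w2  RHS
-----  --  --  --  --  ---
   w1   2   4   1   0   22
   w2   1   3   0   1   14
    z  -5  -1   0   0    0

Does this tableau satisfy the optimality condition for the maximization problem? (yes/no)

no

The z-row has a negative entry -5 in column x, so it is not optimal.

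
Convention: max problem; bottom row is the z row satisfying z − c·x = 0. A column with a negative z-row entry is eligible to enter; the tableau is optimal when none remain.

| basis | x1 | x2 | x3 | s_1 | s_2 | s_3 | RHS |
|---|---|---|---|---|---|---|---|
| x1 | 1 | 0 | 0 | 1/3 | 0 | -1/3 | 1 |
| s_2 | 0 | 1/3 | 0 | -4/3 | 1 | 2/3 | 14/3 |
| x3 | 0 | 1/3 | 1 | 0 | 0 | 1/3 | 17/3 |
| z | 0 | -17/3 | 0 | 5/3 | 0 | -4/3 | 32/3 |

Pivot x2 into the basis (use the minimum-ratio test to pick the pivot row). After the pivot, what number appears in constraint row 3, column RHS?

1

Ratio test on column x2 — row 1: entry 0 ≤ 0; row 2: (14/3)/(1/3) = 14; row 3: (17/3)/(1/3) = 17. Minimum is 14 at row 2 (s_2 leaves); pivot element 1/3.
Divide row 2 by 1/3; eliminate column x2 from the other rows.
Row 3 update in column RHS: 17/3 − (1/3)·14 = 1.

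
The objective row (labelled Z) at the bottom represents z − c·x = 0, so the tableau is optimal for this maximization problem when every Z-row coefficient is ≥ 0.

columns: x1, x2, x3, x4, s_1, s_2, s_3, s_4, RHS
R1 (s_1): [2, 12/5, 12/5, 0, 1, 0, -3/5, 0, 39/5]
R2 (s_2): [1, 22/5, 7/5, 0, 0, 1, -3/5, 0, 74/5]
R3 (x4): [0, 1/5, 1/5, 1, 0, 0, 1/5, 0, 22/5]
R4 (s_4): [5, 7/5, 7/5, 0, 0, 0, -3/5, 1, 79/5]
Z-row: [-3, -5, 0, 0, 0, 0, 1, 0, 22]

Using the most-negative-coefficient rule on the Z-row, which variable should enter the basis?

Negative Z-row entries: x1: -3, x2: -5.
The most negative is -5 in column x2, so x2 enters.

x2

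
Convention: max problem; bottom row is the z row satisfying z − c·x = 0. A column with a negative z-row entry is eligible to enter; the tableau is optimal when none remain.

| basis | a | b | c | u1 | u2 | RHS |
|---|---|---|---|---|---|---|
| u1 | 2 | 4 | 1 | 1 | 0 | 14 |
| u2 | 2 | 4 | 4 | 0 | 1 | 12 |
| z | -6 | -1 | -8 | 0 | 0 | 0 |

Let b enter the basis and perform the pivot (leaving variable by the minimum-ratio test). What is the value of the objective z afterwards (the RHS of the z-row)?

Ratio test on column b — row 1: 14/4 = 7/2; row 2: 12/4 = 3. Minimum is 3 at row 2 (u2 leaves); pivot element 4.
Pivot on row 2; the z-row RHS becomes 0 − (-1)·3 = 3.

3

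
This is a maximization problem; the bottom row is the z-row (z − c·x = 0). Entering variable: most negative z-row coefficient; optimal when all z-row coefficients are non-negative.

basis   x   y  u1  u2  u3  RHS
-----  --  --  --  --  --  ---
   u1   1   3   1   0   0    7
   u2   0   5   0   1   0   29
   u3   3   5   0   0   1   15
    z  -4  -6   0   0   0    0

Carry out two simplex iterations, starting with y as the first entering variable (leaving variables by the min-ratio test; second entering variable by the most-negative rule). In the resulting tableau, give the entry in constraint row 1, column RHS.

Ratio test on column y — row 1: 7/3 = 7/3; row 2: 29/5 = 29/5; row 3: 15/5 = 3. Minimum is 7/3 at row 1 (u1 leaves); pivot element 3.
Divide row 1 by 3; eliminate column y from the other rows.
Second iteration: most negative z-row entry is -2 in column x, so x enters.
Ratio test on column x — row 1: (7/3)/(1/3) = 7; row 2: entry -5/3 ≤ 0; row 3: (10/3)/(4/3) = 5/2. Minimum is 5/2 at row 3 (u3 leaves); pivot element 4/3.
Divide row 3 by 4/3; eliminate column x from the other rows.
After both pivots, the entry at constraint row 1, column RHS is 3/2.

3/2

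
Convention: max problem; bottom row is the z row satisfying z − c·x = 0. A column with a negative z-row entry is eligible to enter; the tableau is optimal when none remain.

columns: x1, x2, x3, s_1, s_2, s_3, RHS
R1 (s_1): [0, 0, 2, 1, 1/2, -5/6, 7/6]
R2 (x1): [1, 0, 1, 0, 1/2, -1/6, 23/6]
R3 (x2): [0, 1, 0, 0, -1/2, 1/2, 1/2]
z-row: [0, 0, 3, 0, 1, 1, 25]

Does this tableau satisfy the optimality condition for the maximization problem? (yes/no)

Every z-row coefficient is ≥ 0, so the tableau is optimal.

yes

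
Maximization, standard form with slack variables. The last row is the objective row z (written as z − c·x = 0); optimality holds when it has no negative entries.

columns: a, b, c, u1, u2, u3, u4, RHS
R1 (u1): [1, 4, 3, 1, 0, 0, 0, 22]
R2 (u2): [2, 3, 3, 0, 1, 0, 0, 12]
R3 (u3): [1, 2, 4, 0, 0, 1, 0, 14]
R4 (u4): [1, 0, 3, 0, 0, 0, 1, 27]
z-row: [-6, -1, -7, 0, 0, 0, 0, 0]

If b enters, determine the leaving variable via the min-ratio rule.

u2

Column b entries and ratios — u1: 22/4 = 11/2; u2: 12/3 = 4; u3: 14/2 = 7; u4: 0 ≤ 0, skip.
Smallest ratio is 4 in the row of u2, so u2 leaves.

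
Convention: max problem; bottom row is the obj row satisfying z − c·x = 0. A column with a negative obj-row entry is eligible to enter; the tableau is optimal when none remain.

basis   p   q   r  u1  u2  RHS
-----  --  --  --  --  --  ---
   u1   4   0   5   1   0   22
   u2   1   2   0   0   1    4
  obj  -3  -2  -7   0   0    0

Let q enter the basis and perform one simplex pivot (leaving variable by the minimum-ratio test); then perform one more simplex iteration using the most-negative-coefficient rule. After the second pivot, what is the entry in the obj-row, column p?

18/5

Ratio test on column q — row 1: entry 0 ≤ 0; row 2: 4/2 = 2. Minimum is 2 at row 2 (u2 leaves); pivot element 2.
Divide row 2 by 2; eliminate column q from the other rows.
Second iteration: most negative obj-row entry is -7 in column r, so r enters.
Ratio test on column r — row 1: 22/5 = 22/5; row 2: entry 0 ≤ 0. Minimum is 22/5 at row 1 (u1 leaves); pivot element 5.
Divide row 1 by 5; eliminate column r from the other rows.
After both pivots, the entry at the obj-row, column p is 18/5.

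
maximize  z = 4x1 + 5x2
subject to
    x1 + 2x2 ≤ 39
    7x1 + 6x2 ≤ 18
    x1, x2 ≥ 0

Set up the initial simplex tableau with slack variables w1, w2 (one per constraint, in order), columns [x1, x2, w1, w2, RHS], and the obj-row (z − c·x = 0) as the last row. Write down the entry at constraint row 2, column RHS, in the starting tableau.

18

The RHS of constraint 2 is b_2 = 18.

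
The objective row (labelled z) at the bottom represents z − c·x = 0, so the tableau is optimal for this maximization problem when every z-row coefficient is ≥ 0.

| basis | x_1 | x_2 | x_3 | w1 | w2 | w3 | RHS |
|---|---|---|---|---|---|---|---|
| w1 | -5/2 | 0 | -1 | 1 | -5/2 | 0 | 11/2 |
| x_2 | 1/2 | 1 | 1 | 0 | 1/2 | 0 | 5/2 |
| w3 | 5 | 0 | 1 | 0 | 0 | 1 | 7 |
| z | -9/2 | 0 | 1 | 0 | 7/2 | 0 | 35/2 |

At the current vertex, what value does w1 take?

w1 is basic (row 1); its value is the RHS of that row, 11/2.

11/2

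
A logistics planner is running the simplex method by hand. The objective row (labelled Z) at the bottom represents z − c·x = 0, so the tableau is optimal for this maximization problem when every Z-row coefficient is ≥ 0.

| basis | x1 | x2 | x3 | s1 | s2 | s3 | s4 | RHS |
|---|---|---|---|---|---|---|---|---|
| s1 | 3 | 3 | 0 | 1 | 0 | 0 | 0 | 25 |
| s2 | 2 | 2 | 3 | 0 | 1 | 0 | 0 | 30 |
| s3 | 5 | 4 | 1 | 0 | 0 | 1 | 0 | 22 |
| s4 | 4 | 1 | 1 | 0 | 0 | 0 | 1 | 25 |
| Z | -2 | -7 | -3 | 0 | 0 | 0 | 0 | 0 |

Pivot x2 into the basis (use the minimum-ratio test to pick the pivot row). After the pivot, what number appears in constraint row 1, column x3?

Ratio test on column x2 — row 1: 25/3 = 25/3; row 2: 30/2 = 15; row 3: 22/4 = 11/2; row 4: 25/1 = 25. Minimum is 11/2 at row 3 (s3 leaves); pivot element 4.
Divide row 3 by 4; eliminate column x2 from the other rows.
Row 1 update in column x3: 0 − 3·(1/4) = -3/4.

-3/4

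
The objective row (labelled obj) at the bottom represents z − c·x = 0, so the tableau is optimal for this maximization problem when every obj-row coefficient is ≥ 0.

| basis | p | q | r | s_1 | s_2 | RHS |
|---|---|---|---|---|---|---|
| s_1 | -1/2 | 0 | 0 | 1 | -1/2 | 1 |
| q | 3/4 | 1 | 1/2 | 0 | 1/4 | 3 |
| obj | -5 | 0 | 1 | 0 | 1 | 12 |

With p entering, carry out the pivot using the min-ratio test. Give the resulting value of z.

32

Ratio test on column p — row 1: entry -1/2 ≤ 0; row 2: 3/(3/4) = 4. Minimum is 4 at row 2 (q leaves); pivot element 3/4.
Pivot on row 2; the obj-row RHS becomes 12 − (-5)·4 = 32.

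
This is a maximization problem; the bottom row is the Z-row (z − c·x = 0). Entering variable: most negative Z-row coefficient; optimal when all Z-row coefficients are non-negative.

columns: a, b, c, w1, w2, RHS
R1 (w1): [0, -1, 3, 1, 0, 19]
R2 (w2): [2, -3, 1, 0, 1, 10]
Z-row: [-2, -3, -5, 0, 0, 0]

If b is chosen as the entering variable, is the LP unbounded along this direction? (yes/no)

Every constraint-row entry in column b is ≤ 0, so increasing b is unbounded.

yes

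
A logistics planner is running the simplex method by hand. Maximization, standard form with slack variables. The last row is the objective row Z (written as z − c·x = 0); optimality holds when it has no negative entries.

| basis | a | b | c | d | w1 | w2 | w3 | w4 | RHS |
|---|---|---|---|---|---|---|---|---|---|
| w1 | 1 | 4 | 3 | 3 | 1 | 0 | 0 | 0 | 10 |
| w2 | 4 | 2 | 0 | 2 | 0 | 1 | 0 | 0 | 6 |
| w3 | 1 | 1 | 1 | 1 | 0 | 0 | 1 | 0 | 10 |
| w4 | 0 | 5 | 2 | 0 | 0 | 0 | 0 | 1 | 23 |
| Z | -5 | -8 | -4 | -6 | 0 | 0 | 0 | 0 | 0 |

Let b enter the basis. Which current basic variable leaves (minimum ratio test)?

Column b entries and ratios — w1: 10/4 = 5/2; w2: 6/2 = 3; w3: 10/1 = 10; w4: 23/5 = 23/5.
Smallest ratio is 5/2 in the row of w1, so w1 leaves.

w1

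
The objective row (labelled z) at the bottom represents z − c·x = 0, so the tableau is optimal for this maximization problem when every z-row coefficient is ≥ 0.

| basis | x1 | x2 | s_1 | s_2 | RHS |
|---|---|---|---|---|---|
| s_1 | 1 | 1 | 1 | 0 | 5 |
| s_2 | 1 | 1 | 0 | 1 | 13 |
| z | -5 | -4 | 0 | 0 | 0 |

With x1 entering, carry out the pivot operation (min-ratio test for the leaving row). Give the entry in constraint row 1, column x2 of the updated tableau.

Ratio test on column x1 — row 1: 5/1 = 5; row 2: 13/1 = 13. Minimum is 5 at row 1 (s_1 leaves); pivot element 1.
Divide row 1 by 1; eliminate column x1 from the other rows.
In the new row 1, the x2 entry is the old entry divided by the pivot: 1/1 = 1.

1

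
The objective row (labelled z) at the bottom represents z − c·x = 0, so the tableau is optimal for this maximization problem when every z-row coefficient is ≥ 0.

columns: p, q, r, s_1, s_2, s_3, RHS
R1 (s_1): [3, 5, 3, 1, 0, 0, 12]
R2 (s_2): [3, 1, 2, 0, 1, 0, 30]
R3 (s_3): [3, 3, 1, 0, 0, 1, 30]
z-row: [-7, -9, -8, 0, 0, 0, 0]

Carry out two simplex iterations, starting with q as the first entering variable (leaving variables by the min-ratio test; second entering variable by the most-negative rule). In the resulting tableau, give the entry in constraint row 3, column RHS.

Ratio test on column q — row 1: 12/5 = 12/5; row 2: 30/1 = 30; row 3: 30/3 = 10. Minimum is 12/5 at row 1 (s_1 leaves); pivot element 5.
Divide row 1 by 5; eliminate column q from the other rows.
Second iteration: most negative z-row entry is -13/5 in column r, so r enters.
Ratio test on column r — row 1: (12/5)/(3/5) = 4; row 2: (138/5)/(7/5) = 138/7; row 3: entry -4/5 ≤ 0. Minimum is 4 at row 1 (q leaves); pivot element 3/5.
Divide row 1 by 3/5; eliminate column r from the other rows.
After both pivots, the entry at constraint row 3, column RHS is 26.

26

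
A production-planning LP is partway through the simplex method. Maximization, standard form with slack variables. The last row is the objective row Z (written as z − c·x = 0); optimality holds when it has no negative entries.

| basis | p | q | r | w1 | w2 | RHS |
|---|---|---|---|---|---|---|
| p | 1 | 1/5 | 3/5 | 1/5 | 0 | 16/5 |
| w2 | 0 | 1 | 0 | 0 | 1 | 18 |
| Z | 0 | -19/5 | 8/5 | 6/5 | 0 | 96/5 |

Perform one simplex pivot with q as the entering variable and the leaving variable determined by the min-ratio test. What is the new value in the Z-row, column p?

19

Ratio test on column q — row 1: (16/5)/(1/5) = 16; row 2: 18/1 = 18. Minimum is 16 at row 1 (p leaves); pivot element 1/5.
Divide row 1 by 1/5; eliminate column q from the other rows.
Z-row update in column p: 0 − (-19/5)·5 = 19.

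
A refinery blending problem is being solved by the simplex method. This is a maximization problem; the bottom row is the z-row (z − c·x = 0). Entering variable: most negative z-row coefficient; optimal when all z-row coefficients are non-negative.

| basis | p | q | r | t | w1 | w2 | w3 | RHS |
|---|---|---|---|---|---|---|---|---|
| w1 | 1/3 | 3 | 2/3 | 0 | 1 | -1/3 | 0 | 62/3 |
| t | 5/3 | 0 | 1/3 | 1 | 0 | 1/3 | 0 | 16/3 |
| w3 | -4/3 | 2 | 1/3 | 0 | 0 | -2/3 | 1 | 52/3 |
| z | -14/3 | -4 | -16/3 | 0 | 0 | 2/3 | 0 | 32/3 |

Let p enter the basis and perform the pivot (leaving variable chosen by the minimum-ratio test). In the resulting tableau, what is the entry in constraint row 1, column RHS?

98/5

Ratio test on column p — row 1: (62/3)/(1/3) = 62; row 2: (16/3)/(5/3) = 16/5; row 3: entry -4/3 ≤ 0. Minimum is 16/5 at row 2 (t leaves); pivot element 5/3.
Divide row 2 by 5/3; eliminate column p from the other rows.
Row 1 update in column RHS: 62/3 − (1/3)·(16/5) = 98/5.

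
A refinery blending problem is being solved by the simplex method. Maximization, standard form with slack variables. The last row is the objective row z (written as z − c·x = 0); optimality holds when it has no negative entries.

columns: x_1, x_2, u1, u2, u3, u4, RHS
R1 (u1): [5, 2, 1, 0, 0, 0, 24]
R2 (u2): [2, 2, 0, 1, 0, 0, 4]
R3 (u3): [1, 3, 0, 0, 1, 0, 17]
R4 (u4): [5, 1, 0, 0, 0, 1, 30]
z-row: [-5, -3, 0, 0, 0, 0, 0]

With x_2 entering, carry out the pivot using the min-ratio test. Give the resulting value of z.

Ratio test on column x_2 — row 1: 24/2 = 12; row 2: 4/2 = 2; row 3: 17/3 = 17/3; row 4: 30/1 = 30. Minimum is 2 at row 2 (u2 leaves); pivot element 2.
Pivot on row 2; the z-row RHS becomes 0 − (-3)·2 = 6.

6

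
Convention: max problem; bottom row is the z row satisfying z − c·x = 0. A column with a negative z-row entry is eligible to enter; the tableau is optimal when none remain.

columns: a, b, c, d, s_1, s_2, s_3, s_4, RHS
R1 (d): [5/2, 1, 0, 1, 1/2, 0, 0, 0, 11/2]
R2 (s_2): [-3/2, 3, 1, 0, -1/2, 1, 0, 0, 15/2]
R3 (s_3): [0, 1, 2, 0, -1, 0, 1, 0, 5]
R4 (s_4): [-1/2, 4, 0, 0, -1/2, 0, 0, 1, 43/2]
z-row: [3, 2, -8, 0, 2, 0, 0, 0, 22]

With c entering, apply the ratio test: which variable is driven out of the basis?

s_3

Column c entries and ratios — d: 0 ≤ 0, skip; s_2: (15/2)/1 = 15/2; s_3: 5/2 = 5/2; s_4: 0 ≤ 0, skip.
Smallest ratio is 5/2 in the row of s_3, so s_3 leaves.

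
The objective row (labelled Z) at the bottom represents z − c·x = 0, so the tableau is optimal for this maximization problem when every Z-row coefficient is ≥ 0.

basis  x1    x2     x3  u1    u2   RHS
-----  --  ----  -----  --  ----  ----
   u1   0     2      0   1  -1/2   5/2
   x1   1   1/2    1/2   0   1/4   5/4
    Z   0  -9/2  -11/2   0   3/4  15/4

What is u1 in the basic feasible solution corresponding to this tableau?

5/2

u1 is basic (row 1); its value is the RHS of that row, 5/2.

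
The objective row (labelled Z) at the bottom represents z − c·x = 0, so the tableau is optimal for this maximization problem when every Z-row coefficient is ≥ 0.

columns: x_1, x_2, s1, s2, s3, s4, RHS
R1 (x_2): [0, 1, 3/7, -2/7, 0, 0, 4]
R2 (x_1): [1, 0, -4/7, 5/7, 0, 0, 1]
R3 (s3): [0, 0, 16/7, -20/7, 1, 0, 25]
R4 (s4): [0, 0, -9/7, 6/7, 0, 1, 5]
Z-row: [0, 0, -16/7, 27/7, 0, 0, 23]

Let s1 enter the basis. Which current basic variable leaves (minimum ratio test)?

x_2

Column s1 entries and ratios — x_2: 4/(3/7) = 28/3; x_1: -4/7 ≤ 0, skip; s3: 25/(16/7) = 175/16; s4: -9/7 ≤ 0, skip.
Smallest ratio is 28/3 in the row of x_2, so x_2 leaves.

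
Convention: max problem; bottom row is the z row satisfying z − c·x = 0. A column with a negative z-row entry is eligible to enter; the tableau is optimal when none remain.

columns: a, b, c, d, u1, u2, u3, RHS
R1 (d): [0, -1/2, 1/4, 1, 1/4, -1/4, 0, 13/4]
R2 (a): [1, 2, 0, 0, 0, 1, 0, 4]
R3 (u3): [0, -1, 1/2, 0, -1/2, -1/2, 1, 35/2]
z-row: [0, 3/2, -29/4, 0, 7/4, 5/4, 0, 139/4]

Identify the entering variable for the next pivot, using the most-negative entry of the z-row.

Negative z-row entries: c: -29/4.
The most negative is -29/4 in column c, so c enters.

c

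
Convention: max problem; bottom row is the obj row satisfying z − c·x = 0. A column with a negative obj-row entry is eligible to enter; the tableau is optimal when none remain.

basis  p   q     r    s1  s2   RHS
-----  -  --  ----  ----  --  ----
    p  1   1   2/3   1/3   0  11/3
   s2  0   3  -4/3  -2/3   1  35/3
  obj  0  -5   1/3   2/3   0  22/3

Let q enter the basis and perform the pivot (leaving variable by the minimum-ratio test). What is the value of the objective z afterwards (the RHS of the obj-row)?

Ratio test on column q — row 1: (11/3)/1 = 11/3; row 2: (35/3)/3 = 35/9. Minimum is 11/3 at row 1 (p leaves); pivot element 1.
Pivot on row 1; the obj-row RHS becomes 22/3 − (-5)·(11/3) = 77/3.

77/3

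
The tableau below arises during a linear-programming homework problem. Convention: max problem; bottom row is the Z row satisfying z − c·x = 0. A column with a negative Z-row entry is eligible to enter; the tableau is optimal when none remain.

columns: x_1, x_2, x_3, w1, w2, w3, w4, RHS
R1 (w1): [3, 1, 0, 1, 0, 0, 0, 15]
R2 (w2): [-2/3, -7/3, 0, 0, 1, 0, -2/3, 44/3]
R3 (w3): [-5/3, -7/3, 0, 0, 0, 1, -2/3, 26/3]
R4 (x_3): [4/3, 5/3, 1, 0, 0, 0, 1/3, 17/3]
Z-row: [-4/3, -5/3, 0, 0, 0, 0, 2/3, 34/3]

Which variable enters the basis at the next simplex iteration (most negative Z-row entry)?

Negative Z-row entries: x_1: -4/3, x_2: -5/3.
The most negative is -5/3 in column x_2, so x_2 enters.

x_2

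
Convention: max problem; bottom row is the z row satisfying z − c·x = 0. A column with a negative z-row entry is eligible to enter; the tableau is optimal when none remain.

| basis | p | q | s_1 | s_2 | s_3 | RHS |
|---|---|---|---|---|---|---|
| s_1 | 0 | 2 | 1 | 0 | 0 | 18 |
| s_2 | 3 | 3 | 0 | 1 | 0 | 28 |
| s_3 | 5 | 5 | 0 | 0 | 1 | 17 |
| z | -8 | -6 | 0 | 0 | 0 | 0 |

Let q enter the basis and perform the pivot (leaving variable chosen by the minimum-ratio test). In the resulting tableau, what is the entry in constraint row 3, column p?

Ratio test on column q — row 1: 18/2 = 9; row 2: 28/3 = 28/3; row 3: 17/5 = 17/5. Minimum is 17/5 at row 3 (s_3 leaves); pivot element 5.
Divide row 3 by 5; eliminate column q from the other rows.
In the new row 3, the p entry is the old entry divided by the pivot: 5/5 = 1.

1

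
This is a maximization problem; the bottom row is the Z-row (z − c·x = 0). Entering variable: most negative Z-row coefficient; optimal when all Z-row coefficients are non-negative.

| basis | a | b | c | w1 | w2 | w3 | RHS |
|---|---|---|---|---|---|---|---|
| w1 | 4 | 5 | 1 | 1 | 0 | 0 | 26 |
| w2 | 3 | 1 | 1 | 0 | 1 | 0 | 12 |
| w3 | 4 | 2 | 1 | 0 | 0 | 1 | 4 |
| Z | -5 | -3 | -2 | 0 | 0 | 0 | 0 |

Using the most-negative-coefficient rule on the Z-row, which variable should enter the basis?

Negative Z-row entries: a: -5, b: -3, c: -2.
The most negative is -5 in column a, so a enters.

a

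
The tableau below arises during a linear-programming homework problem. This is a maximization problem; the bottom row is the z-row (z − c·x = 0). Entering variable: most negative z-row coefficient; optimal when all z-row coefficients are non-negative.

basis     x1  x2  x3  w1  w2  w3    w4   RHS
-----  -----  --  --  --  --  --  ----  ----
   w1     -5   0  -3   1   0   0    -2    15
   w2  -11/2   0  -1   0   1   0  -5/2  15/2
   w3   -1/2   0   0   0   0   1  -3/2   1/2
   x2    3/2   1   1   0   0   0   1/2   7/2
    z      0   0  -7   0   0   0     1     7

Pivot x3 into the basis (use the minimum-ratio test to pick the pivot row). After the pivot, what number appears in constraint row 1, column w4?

-1/2

Ratio test on column x3 — row 1: entry -3 ≤ 0; row 2: entry -1 ≤ 0; row 3: entry 0 ≤ 0; row 4: (7/2)/1 = 7/2. Minimum is 7/2 at row 4 (x2 leaves); pivot element 1.
Divide row 4 by 1; eliminate column x3 from the other rows.
Row 1 update in column w4: -2 − (-3)·(1/2) = -1/2.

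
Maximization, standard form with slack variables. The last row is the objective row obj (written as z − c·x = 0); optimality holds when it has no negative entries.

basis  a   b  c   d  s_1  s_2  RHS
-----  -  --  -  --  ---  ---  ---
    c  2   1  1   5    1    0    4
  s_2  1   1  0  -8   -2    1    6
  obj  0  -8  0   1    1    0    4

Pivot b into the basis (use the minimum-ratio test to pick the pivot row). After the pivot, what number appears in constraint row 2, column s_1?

Ratio test on column b — row 1: 4/1 = 4; row 2: 6/1 = 6. Minimum is 4 at row 1 (c leaves); pivot element 1.
Divide row 1 by 1; eliminate column b from the other rows.
Row 2 update in column s_1: -2 − 1·1 = -3.

-3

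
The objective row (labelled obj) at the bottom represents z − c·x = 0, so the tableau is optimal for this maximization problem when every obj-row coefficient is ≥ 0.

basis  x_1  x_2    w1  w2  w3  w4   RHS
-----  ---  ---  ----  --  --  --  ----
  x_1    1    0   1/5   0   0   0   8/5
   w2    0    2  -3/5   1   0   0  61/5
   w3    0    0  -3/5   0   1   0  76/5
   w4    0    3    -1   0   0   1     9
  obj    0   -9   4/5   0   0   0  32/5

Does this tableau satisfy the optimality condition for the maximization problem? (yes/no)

The obj-row has a negative entry -9 in column x_2, so it is not optimal.

no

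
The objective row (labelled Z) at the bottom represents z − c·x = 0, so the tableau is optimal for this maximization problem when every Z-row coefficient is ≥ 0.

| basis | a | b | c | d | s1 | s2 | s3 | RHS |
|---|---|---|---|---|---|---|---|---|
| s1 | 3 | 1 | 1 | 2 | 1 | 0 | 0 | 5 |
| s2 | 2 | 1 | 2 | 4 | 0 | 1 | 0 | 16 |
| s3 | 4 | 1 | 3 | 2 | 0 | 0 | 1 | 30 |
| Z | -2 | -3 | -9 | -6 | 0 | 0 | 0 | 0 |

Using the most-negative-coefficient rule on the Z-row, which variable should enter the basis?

Negative Z-row entries: a: -2, b: -3, c: -9, d: -6.
The most negative is -9 in column c, so c enters.

c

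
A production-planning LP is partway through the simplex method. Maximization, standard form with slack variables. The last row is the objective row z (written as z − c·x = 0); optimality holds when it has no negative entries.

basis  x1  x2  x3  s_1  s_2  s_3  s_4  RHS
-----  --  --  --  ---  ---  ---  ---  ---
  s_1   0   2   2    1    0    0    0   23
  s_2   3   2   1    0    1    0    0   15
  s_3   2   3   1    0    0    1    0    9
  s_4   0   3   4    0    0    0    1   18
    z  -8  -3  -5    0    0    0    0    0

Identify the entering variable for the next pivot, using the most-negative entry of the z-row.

Negative z-row entries: x1: -8, x2: -3, x3: -5.
The most negative is -8 in column x1, so x1 enters.

x1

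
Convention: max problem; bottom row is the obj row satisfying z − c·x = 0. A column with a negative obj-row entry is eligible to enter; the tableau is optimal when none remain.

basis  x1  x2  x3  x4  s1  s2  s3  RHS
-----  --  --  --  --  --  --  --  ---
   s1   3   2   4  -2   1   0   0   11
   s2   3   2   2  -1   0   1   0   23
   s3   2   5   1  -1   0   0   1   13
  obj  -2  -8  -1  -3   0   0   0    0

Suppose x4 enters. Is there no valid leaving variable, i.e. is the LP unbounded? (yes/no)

Every constraint-row entry in column x4 is ≤ 0, so increasing x4 is unbounded.

yes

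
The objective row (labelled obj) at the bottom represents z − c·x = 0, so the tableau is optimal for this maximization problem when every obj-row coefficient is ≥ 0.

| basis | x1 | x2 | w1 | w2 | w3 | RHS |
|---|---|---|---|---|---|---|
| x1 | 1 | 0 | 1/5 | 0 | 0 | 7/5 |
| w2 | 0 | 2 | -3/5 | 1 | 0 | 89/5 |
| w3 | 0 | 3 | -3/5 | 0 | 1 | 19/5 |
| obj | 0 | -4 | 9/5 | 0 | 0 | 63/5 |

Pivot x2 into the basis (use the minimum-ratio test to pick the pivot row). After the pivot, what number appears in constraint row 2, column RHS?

229/15

Ratio test on column x2 — row 1: entry 0 ≤ 0; row 2: (89/5)/2 = 89/10; row 3: (19/5)/3 = 19/15. Minimum is 19/15 at row 3 (w3 leaves); pivot element 3.
Divide row 3 by 3; eliminate column x2 from the other rows.
Row 2 update in column RHS: 89/5 − 2·(19/15) = 229/15.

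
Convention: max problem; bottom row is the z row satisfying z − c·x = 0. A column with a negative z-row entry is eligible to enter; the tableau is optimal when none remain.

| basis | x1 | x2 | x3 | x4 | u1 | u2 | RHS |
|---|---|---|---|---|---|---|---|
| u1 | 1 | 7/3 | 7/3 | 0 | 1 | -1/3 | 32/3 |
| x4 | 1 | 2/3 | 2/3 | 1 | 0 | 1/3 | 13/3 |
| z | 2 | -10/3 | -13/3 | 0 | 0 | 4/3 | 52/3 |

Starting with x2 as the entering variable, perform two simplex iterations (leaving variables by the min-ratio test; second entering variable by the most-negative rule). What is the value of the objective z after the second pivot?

Ratio test on column x2 — row 1: (32/3)/(7/3) = 32/7; row 2: (13/3)/(2/3) = 13/2. Minimum is 32/7 at row 1 (u1 leaves); pivot element 7/3.
Pivot on row 1; the z-row RHS becomes 52/3 − (-10/3)·(32/7) = 228/7.
Next entering variable (most negative z-row entry -1): x3.
Ratio test on column x3 — row 1: (32/7)/1 = 32/7; row 2: entry 0 ≤ 0. Minimum is 32/7 at row 1 (x2 leaves); pivot element 1.
After the second pivot the z-row RHS is 228/7 − (-1)·(32/7) = 260/7.

260/7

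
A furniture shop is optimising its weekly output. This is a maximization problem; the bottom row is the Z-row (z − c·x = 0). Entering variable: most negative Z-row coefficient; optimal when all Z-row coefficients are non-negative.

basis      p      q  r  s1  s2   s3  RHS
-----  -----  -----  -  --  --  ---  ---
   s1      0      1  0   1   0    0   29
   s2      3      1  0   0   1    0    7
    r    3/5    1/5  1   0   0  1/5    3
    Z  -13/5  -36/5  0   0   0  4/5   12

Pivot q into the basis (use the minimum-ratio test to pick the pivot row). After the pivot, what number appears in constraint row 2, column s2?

Ratio test on column q — row 1: 29/1 = 29; row 2: 7/1 = 7; row 3: 3/(1/5) = 15. Minimum is 7 at row 2 (s2 leaves); pivot element 1.
Divide row 2 by 1; eliminate column q from the other rows.
In the new row 2, the s2 entry is the old entry divided by the pivot: 1/1 = 1.

1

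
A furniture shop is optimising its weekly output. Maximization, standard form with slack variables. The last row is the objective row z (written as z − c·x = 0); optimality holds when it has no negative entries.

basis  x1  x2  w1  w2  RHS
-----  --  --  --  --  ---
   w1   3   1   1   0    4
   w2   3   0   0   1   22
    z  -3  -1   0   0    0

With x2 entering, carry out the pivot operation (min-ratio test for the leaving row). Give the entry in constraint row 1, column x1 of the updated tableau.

3

Ratio test on column x2 — row 1: 4/1 = 4; row 2: entry 0 ≤ 0. Minimum is 4 at row 1 (w1 leaves); pivot element 1.
Divide row 1 by 1; eliminate column x2 from the other rows.
In the new row 1, the x1 entry is the old entry divided by the pivot: 3/1 = 3.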